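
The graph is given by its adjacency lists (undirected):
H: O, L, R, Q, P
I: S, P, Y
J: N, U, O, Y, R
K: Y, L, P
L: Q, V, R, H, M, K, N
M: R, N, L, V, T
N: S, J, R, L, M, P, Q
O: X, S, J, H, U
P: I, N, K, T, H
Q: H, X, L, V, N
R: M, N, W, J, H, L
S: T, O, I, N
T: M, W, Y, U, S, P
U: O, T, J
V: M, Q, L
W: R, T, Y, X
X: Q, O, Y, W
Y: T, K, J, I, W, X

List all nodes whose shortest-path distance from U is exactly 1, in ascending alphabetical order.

J, O, T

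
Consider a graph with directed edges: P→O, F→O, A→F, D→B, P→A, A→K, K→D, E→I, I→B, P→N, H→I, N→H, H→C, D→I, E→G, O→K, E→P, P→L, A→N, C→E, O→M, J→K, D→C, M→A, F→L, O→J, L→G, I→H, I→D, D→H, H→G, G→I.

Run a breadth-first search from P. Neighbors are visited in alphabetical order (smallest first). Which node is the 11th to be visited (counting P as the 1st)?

Visit P; enqueue A, L, N, O → queue [A, L, N, O]
Visit A; enqueue F, K → queue [L, N, O, F, K]
Visit L; enqueue G → queue [N, O, F, K, G]
Visit N; enqueue H → queue [O, F, K, G, H]
Visit O; enqueue J, M → queue [F, K, G, H, J, M]
Visit F → queue [K, G, H, J, M]
Visit K; enqueue D → queue [G, H, J, M, D]
Visit G; enqueue I → queue [H, J, M, D, I]
Visit H; enqueue C → queue [J, M, D, I, C]
Visit J → queue [M, D, I, C]
Visit M → queue [D, I, C]
Visit D; enqueue B → queue [I, C, B]
Visit I → queue [C, B]
Visit C; enqueue E → queue [B, E]
Visit B → queue [E]
Visit E → queue []

Visit order: P, A, L, N, O, F, K, G, H, J, M, D, I, C, B, E

M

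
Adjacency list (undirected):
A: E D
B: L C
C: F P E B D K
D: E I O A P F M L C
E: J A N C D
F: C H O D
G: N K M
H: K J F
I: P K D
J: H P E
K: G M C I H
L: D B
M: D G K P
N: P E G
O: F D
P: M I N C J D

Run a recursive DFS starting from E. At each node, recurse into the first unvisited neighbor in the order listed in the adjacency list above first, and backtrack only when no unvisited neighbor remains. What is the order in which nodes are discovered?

E, J, H, K, G, N, P, M, D, I, O, F, C, B, L, A

Visit E
E → J
J → H
H → K
K → G
G → N
N → P
P → M
M → D
D → I
D → O
O → F
F → C
C → B
B → L
D → A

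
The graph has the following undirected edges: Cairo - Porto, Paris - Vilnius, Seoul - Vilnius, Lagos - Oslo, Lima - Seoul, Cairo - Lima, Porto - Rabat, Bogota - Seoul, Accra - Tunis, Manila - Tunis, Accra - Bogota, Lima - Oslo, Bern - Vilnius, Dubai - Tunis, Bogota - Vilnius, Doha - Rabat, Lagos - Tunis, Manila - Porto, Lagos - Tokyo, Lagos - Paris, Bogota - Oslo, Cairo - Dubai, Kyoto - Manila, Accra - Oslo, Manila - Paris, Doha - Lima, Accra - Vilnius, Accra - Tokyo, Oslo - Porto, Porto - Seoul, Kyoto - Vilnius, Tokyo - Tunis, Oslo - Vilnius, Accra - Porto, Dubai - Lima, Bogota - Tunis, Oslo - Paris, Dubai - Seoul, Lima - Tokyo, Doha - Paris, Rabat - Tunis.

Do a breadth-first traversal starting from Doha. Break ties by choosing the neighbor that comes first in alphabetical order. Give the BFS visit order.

Doha -> Lima -> Paris -> Rabat -> Cairo -> Dubai -> Oslo -> Seoul -> Tokyo -> Lagos -> Manila -> Vilnius -> Porto -> Tunis -> Accra -> Bogota -> Kyoto -> Bern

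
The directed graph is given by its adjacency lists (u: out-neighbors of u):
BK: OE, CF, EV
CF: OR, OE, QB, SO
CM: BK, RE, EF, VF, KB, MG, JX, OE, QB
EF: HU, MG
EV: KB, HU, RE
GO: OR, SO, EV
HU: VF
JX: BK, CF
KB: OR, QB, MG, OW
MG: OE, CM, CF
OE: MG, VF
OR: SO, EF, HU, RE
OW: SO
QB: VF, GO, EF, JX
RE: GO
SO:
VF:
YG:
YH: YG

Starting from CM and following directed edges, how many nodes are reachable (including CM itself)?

17

BFS from CM visits: CM, BK, RE, EF, VF, KB, MG, JX, OE, QB, CF, EV, GO, HU, OR, OW, SO
Reachable nodes: 17 of 19 total.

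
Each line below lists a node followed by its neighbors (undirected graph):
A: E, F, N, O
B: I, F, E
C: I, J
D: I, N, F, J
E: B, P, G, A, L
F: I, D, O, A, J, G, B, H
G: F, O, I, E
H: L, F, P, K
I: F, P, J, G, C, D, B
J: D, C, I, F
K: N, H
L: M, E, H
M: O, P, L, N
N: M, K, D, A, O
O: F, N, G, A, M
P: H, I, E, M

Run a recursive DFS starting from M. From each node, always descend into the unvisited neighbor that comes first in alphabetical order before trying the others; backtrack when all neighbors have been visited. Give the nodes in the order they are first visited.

Visit M
M → L
L → E
E → A
A → F
F → B
B → I
I → C
C → J
J → D
D → N
N → K
K → H
H → P
N → O
O → G

M → L → E → A → F → B → I → C → J → D → N → K → H → P → O → G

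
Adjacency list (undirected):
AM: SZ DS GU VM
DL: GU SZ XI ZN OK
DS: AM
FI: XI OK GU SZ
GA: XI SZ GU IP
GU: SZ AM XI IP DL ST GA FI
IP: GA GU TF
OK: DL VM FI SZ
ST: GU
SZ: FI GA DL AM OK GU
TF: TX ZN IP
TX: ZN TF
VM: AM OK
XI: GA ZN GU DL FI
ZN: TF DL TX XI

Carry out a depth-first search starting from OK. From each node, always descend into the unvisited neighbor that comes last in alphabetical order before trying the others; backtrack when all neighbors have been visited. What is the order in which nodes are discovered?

Visit OK
OK → VM
VM → AM
AM → SZ
SZ → GU
GU → XI
XI → ZN
ZN → TX
TX → TF
TF → IP
IP → GA
ZN → DL
XI → FI
GU → ST
AM → DS

OK -> VM -> AM -> SZ -> GU -> XI -> ZN -> TX -> TF -> IP -> GA -> DL -> FI -> ST -> DS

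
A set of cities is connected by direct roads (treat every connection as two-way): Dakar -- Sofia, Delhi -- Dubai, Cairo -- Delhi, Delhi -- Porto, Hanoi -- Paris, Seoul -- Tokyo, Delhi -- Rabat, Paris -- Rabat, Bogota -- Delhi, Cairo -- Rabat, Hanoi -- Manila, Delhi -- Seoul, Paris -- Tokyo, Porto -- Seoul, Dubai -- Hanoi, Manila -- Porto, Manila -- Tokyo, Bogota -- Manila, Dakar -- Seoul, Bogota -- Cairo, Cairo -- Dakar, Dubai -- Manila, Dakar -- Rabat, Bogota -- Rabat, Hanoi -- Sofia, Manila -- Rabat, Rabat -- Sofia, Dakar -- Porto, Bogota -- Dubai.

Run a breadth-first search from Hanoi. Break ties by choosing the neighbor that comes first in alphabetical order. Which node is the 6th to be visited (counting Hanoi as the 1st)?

Bogota

Visit Hanoi; enqueue Dubai, Manila, Paris, Sofia → queue [Dubai, Manila, Paris, Sofia]
Visit Dubai; enqueue Bogota, Delhi → queue [Manila, Paris, Sofia, Bogota, Delhi]
Visit Manila; enqueue Porto, Rabat, Tokyo → queue [Paris, Sofia, Bogota, Delhi, Porto, Rabat, Tokyo]
Visit Paris → queue [Sofia, Bogota, Delhi, Porto, Rabat, Tokyo]
Visit Sofia; enqueue Dakar → queue [Bogota, Delhi, Porto, Rabat, Tokyo, Dakar]
Visit Bogota; enqueue Cairo → queue [Delhi, Porto, Rabat, Tokyo, Dakar, Cairo]
Visit Delhi; enqueue Seoul → queue [Porto, Rabat, Tokyo, Dakar, Cairo, Seoul]
Visit Porto → queue [Rabat, Tokyo, Dakar, Cairo, Seoul]
Visit Rabat → queue [Tokyo, Dakar, Cairo, Seoul]
Visit Tokyo → queue [Dakar, Cairo, Seoul]
Visit Dakar → queue [Cairo, Seoul]
Visit Cairo → queue [Seoul]
Visit Seoul → queue []

Visit order: Hanoi, Dubai, Manila, Paris, Sofia, Bogota, Delhi, Porto, Rabat, Tokyo, Dakar, Cairo, Seoul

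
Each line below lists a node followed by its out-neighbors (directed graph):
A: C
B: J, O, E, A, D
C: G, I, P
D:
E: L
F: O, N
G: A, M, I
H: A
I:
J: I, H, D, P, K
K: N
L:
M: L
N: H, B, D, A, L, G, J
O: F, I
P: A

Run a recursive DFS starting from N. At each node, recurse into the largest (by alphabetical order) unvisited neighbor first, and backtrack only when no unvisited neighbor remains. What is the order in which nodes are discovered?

N -> L -> J -> P -> A -> C -> I -> G -> M -> K -> H -> D -> B -> O -> F -> E

Visit N
N → L
N → J
J → P
P → A
A → C
C → I
C → G
G → M
J → K
J → H
J → D
N → B
B → O
O → F
B → E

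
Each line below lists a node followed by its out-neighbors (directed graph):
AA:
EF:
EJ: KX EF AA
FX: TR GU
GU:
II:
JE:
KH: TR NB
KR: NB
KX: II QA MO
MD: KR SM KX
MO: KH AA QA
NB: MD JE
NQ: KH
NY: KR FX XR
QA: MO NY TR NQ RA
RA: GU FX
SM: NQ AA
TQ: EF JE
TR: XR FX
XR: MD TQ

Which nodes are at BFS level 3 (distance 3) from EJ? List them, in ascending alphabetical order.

Level 0: EJ
Level 1: AA, EF, KX
Level 2: II, MO, QA
Level 3: KH, NQ, NY, RA, TR
Level 4: FX, GU, KR, NB, XR
Level 5: JE, MD, TQ
Level 6: SM

KH, NQ, NY, RA, TR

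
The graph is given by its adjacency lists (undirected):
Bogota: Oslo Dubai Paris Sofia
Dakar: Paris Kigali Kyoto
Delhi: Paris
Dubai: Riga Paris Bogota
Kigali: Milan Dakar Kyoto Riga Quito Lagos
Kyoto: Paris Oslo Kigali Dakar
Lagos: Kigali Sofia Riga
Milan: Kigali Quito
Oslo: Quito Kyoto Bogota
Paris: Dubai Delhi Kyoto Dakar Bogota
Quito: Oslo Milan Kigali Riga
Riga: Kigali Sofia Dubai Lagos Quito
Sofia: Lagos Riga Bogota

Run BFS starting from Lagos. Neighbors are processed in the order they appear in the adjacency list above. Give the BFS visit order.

Lagos, Kigali, Sofia, Riga, Milan, Dakar, Kyoto, Quito, Bogota, Dubai, Paris, Oslo, Delhi

Visit Lagos; enqueue Kigali, Sofia, Riga → queue [Kigali, Sofia, Riga]
Visit Kigali; enqueue Milan, Dakar, Kyoto, Quito → queue [Sofia, Riga, Milan, Dakar, Kyoto, Quito]
Visit Sofia; enqueue Bogota → queue [Riga, Milan, Dakar, Kyoto, Quito, Bogota]
Visit Riga; enqueue Dubai → queue [Milan, Dakar, Kyoto, Quito, Bogota, Dubai]
Visit Milan → queue [Dakar, Kyoto, Quito, Bogota, Dubai]
Visit Dakar; enqueue Paris → queue [Kyoto, Quito, Bogota, Dubai, Paris]
Visit Kyoto; enqueue Oslo → queue [Quito, Bogota, Dubai, Paris, Oslo]
Visit Quito → queue [Bogota, Dubai, Paris, Oslo]
Visit Bogota → queue [Dubai, Paris, Oslo]
Visit Dubai → queue [Paris, Oslo]
Visit Paris; enqueue Delhi → queue [Oslo, Delhi]
Visit Oslo → queue [Delhi]
Visit Delhi → queue []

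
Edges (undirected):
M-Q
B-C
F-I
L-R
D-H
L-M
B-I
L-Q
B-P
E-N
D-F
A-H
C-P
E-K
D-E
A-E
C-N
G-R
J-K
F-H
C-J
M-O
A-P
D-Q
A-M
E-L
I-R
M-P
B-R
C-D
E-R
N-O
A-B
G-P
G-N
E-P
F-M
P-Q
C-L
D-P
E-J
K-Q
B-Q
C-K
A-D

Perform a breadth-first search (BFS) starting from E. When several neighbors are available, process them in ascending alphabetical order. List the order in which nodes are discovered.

E, A, D, J, K, L, N, P, R, B, H, M, C, F, Q, G, O, I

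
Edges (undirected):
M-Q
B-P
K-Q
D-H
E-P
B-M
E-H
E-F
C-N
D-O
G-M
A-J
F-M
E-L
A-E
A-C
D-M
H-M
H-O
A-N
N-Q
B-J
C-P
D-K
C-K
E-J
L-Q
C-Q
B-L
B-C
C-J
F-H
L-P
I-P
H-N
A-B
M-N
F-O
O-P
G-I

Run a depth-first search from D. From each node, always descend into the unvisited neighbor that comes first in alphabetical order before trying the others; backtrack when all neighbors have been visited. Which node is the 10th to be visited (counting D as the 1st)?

L

Visit D
D → H
H → E
E → A
A → B
B → C
C → J
C → K
K → Q
Q → L
L → P
P → I
I → G
G → M
M → F
F → O
M → N

Visit order: D, H, E, A, B, C, J, K, Q, L, P, I, G, M, F, O, N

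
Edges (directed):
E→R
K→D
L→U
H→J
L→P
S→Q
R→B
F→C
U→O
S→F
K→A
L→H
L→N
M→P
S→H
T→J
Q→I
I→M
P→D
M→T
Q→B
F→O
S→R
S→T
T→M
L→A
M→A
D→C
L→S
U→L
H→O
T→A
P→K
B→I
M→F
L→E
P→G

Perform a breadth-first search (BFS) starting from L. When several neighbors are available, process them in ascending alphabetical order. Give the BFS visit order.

L -> A -> E -> H -> N -> P -> S -> U -> R -> J -> O -> D -> G -> K -> F -> Q -> T -> B -> C -> I -> M

Visit L; enqueue A, E, H, N, P, S, U → queue [A, E, H, N, P, S, U]
Visit A → queue [E, H, N, P, S, U]
Visit E; enqueue R → queue [H, N, P, S, U, R]
Visit H; enqueue J, O → queue [N, P, S, U, R, J, O]
Visit N → queue [P, S, U, R, J, O]
Visit P; enqueue D, G, K → queue [S, U, R, J, O, D, G, K]
Visit S; enqueue F, Q, T → queue [U, R, J, O, D, G, K, F, Q, T]
Visit U → queue [R, J, O, D, G, K, F, Q, T]
Visit R; enqueue B → queue [J, O, D, G, K, F, Q, T, B]
Visit J → queue [O, D, G, K, F, Q, T, B]
Visit O → queue [D, G, K, F, Q, T, B]
Visit D; enqueue C → queue [G, K, F, Q, T, B, C]
Visit G → queue [K, F, Q, T, B, C]
Visit K → queue [F, Q, T, B, C]
Visit F → queue [Q, T, B, C]
Visit Q; enqueue I → queue [T, B, C, I]
Visit T; enqueue M → queue [B, C, I, M]
Visit B → queue [C, I, M]
Visit C → queue [I, M]
Visit I → queue [M]
Visit M → queue []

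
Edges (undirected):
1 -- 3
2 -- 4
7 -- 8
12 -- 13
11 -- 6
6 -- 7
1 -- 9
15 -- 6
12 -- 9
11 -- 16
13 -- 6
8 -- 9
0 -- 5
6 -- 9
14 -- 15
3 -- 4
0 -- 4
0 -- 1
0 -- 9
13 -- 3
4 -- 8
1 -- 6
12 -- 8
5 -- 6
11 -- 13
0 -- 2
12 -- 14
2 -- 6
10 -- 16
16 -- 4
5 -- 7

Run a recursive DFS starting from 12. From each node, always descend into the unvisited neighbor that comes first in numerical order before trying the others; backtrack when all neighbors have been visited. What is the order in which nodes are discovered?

12, 8, 4, 0, 1, 3, 13, 6, 2, 5, 7, 9, 11, 16, 10, 15, 14

Visit 12
12 → 8
8 → 4
4 → 0
0 → 1
1 → 3
3 → 13
13 → 6
6 → 2
6 → 5
5 → 7
6 → 9
6 → 11
11 → 16
16 → 10
6 → 15
15 → 14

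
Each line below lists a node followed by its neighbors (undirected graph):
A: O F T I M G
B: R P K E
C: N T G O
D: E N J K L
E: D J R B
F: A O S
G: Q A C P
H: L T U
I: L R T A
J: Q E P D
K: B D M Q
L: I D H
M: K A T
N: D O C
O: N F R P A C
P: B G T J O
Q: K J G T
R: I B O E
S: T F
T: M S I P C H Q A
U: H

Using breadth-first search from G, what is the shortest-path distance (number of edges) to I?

2

Level 0: G
Level 1: A, C, P, Q
Level 2: B, F, I, J, K, M, N, O, T
Level 3: D, E, H, L, R, S
Level 4: U
I first appears at level 2.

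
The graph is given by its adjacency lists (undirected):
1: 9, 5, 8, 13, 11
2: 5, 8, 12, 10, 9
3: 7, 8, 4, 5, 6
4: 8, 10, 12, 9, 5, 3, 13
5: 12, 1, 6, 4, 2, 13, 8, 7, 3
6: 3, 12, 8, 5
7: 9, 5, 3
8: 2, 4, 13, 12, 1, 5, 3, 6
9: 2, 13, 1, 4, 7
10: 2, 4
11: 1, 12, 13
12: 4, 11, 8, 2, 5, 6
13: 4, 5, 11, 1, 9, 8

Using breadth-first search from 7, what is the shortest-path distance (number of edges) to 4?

2

Level 0: 7
Level 1: 3, 5, 9
Level 2: 1, 2, 4, 6, 8, 12, 13
Level 3: 10, 11
4 first appears at level 2.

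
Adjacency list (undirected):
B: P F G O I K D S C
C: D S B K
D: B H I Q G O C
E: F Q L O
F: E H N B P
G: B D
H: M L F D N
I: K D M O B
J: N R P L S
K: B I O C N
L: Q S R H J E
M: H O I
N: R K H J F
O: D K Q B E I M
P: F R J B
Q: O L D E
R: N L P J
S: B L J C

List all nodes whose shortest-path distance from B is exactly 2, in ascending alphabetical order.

Level 0: B
Level 1: C, D, F, G, I, K, O, P, S
Level 2: E, H, J, L, M, N, Q, R

E, H, J, L, M, N, Q, R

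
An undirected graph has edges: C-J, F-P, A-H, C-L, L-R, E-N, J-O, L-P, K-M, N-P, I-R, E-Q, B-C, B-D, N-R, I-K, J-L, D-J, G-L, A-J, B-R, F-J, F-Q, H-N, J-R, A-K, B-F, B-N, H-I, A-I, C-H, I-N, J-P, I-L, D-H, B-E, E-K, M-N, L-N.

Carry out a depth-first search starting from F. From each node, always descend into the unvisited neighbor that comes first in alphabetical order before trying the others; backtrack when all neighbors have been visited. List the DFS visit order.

Visit F
F → B
B → C
C → H
H → A
A → I
I → K
K → E
E → N
N → L
L → G
L → J
J → D
J → O
J → P
J → R
N → M
E → Q

F, B, C, H, A, I, K, E, N, L, G, J, D, O, P, R, M, Q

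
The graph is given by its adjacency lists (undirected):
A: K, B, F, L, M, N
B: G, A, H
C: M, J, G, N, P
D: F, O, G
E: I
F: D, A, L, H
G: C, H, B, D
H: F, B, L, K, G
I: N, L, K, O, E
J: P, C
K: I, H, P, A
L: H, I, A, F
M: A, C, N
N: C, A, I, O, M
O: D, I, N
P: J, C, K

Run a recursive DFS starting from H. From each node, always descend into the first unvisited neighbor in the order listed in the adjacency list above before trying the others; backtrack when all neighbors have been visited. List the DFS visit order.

H F D O I N C M A K P J B G L E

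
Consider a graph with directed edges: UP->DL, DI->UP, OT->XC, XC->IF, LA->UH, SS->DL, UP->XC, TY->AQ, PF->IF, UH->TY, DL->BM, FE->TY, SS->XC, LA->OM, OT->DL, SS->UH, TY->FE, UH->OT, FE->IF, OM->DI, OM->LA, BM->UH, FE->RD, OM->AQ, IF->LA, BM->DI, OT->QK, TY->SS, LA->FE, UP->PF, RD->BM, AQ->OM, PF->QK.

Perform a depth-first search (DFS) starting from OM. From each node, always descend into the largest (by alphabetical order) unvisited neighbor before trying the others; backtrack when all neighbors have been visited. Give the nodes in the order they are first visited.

OM, LA, UH, TY, SS, XC, IF, DL, BM, DI, UP, PF, QK, FE, RD, AQ, OT

Visit OM
OM → LA
LA → UH
UH → TY
TY → SS
SS → XC
XC → IF
SS → DL
DL → BM
BM → DI
DI → UP
UP → PF
PF → QK
TY → FE
FE → RD
TY → AQ
UH → OT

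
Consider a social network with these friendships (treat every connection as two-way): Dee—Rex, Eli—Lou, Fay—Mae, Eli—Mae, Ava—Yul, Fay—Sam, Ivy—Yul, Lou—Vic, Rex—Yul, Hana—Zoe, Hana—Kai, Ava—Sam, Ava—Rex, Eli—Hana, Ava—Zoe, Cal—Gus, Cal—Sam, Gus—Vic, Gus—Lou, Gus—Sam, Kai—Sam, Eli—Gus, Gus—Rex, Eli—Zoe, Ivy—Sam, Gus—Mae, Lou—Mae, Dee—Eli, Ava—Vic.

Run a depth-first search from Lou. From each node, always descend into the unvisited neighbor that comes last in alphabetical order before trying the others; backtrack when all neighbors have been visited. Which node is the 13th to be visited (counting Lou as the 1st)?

Visit Lou
Lou → Vic
Vic → Gus
Gus → Sam
Sam → Kai
Kai → Hana
Hana → Zoe
Zoe → Eli
Eli → Mae
Mae → Fay
Eli → Dee
Dee → Rex
Rex → Yul
Yul → Ivy
Yul → Ava
Sam → Cal

Visit order: Lou, Vic, Gus, Sam, Kai, Hana, Zoe, Eli, Mae, Fay, Dee, Rex, Yul, Ivy, Ava, Cal

Yul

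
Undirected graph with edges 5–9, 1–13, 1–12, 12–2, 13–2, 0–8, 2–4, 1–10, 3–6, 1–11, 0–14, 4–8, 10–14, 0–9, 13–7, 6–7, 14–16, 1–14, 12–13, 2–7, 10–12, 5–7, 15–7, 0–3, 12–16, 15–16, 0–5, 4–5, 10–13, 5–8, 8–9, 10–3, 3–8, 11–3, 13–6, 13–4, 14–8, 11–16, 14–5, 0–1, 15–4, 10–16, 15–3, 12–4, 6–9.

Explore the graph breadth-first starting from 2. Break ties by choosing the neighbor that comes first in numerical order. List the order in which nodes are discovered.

Visit 2; enqueue 4, 7, 12, 13 → queue [4, 7, 12, 13]
Visit 4; enqueue 5, 8, 15 → queue [7, 12, 13, 5, 8, 15]
Visit 7; enqueue 6 → queue [12, 13, 5, 8, 15, 6]
Visit 12; enqueue 1, 10, 16 → queue [13, 5, 8, 15, 6, 1, 10, 16]
Visit 13 → queue [5, 8, 15, 6, 1, 10, 16]
Visit 5; enqueue 0, 9, 14 → queue [8, 15, 6, 1, 10, 16, 0, 9, 14]
Visit 8; enqueue 3 → queue [15, 6, 1, 10, 16, 0, 9, 14, 3]
Visit 15 → queue [6, 1, 10, 16, 0, 9, 14, 3]
Visit 6 → queue [1, 10, 16, 0, 9, 14, 3]
Visit 1; enqueue 11 → queue [10, 16, 0, 9, 14, 3, 11]
Visit 10 → queue [16, 0, 9, 14, 3, 11]
Visit 16 → queue [0, 9, 14, 3, 11]
Visit 0 → queue [9, 14, 3, 11]
Visit 9 → queue [14, 3, 11]
Visit 14 → queue [3, 11]
Visit 3 → queue [11]
Visit 11 → queue []

2, 4, 7, 12, 13, 5, 8, 15, 6, 1, 10, 16, 0, 9, 14, 3, 11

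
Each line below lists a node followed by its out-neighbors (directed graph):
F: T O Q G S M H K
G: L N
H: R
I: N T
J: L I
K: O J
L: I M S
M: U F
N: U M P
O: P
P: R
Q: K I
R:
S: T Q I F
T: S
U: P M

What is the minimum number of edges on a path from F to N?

2

Level 0: F
Level 1: G, H, K, M, O, Q, S, T
Level 2: I, J, L, N, P, R, U
N first appears at level 2.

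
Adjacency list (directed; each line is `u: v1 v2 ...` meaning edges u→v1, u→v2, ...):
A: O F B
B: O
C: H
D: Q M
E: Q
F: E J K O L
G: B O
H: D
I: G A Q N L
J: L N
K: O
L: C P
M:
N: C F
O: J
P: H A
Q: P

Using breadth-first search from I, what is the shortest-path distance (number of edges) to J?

3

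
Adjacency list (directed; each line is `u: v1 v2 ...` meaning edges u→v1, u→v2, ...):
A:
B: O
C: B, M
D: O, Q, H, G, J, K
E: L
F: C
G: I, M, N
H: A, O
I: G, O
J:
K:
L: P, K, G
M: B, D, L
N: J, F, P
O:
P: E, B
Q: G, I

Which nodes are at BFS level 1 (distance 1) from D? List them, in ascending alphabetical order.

G, H, J, K, O, Q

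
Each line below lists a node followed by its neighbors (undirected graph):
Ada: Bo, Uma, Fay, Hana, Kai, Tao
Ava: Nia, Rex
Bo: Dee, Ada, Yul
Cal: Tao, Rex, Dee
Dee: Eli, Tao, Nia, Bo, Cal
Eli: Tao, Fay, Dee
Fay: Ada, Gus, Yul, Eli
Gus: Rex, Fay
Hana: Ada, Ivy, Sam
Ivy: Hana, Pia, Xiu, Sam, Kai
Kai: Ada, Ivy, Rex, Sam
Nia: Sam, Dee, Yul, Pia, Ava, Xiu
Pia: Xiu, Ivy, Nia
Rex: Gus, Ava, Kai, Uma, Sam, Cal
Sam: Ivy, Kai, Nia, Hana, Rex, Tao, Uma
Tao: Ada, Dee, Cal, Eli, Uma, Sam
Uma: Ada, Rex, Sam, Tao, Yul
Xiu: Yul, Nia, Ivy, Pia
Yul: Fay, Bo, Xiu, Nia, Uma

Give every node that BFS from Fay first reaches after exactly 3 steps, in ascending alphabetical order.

Level 0: Fay
Level 1: Ada, Eli, Gus, Yul
Level 2: Bo, Dee, Hana, Kai, Nia, Rex, Tao, Uma, Xiu
Level 3: Ava, Cal, Ivy, Pia, Sam

Ava, Cal, Ivy, Pia, Sam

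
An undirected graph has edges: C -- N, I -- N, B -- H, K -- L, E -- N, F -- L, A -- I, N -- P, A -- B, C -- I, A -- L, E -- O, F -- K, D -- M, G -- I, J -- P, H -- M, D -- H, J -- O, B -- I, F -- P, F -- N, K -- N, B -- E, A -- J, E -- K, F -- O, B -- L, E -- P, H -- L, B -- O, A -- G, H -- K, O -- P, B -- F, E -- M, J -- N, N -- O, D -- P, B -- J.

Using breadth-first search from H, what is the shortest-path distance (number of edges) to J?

2

Level 0: H
Level 1: B, D, K, L, M
Level 2: A, E, F, I, J, N, O, P
Level 3: C, G
J first appears at level 2.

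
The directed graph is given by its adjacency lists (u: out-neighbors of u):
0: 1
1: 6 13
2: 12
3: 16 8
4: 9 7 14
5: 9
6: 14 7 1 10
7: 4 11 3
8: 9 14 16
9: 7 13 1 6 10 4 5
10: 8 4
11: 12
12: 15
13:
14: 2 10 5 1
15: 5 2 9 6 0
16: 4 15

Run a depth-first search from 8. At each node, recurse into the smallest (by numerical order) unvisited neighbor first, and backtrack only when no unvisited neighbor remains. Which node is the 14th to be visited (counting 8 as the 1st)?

Visit 8
8 → 9
9 → 1
1 → 6
6 → 7
7 → 3
3 → 16
16 → 4
4 → 14
14 → 2
2 → 12
12 → 15
15 → 0
15 → 5
14 → 10
7 → 11
1 → 13

Visit order: 8, 9, 1, 6, 7, 3, 16, 4, 14, 2, 12, 15, 0, 5, 10, 11, 13

5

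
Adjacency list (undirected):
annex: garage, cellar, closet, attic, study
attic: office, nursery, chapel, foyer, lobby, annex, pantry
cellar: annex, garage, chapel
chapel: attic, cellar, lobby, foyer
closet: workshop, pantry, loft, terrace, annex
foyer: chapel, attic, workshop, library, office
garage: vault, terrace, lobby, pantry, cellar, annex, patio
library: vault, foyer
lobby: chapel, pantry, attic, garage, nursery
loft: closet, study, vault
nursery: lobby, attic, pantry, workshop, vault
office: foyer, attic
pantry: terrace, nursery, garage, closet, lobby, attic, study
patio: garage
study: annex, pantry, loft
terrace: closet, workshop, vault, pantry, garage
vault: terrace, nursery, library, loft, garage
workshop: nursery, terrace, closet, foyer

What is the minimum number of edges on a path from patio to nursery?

3

Level 0: patio
Level 1: garage
Level 2: annex, cellar, lobby, pantry, terrace, vault
Level 3: attic, chapel, closet, library, loft, nursery, study, workshop
Level 4: foyer, office
nursery first appears at level 3.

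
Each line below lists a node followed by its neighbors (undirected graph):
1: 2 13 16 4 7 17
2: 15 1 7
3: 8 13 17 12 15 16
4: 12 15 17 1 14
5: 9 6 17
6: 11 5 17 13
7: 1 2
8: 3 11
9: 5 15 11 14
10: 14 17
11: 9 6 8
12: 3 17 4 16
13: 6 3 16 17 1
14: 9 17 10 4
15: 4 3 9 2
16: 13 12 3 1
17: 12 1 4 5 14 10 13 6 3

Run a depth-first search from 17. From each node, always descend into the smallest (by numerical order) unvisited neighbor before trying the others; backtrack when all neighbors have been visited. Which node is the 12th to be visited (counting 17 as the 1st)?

Visit 17
17 → 1
1 → 2
2 → 7
2 → 15
15 → 3
3 → 8
8 → 11
11 → 6
6 → 5
5 → 9
9 → 14
14 → 4
4 → 12
12 → 16
16 → 13
14 → 10

Visit order: 17, 1, 2, 7, 15, 3, 8, 11, 6, 5, 9, 14, 4, 12, 16, 13, 10

14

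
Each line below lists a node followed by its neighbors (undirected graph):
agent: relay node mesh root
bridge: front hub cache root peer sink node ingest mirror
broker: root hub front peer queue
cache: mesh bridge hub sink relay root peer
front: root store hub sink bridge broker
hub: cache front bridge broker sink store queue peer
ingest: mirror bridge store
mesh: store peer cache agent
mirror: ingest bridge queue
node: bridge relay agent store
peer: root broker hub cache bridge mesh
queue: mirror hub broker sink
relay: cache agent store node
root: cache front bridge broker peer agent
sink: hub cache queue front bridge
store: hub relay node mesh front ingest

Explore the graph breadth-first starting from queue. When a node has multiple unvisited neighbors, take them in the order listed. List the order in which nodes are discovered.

Visit queue; enqueue mirror, hub, broker, sink → queue [mirror, hub, broker, sink]
Visit mirror; enqueue ingest, bridge → queue [hub, broker, sink, ingest, bridge]
Visit hub; enqueue cache, front, store, peer → queue [broker, sink, ingest, bridge, cache, front, store, peer]
Visit broker; enqueue root → queue [sink, ingest, bridge, cache, front, store, peer, root]
Visit sink → queue [ingest, bridge, cache, front, store, peer, root]
Visit ingest → queue [bridge, cache, front, store, peer, root]
Visit bridge; enqueue node → queue [cache, front, store, peer, root, node]
Visit cache; enqueue mesh, relay → queue [front, store, peer, root, node, mesh, relay]
Visit front → queue [store, peer, root, node, mesh, relay]
Visit store → queue [peer, root, node, mesh, relay]
Visit peer → queue [root, node, mesh, relay]
Visit root; enqueue agent → queue [node, mesh, relay, agent]
Visit node → queue [mesh, relay, agent]
Visit mesh → queue [relay, agent]
Visit relay → queue [agent]
Visit agent → queue []

queue -> mirror -> hub -> broker -> sink -> ingest -> bridge -> cache -> front -> store -> peer -> root -> node -> mesh -> relay -> agent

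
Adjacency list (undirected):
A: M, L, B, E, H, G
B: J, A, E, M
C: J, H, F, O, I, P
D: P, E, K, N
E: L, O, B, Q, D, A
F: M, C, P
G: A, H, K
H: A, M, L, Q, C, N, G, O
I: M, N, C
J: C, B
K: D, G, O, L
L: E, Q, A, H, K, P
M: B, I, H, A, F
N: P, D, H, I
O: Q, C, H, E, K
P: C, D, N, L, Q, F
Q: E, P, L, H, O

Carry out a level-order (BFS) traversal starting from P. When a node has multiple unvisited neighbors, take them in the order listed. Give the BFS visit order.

Visit P; enqueue C, D, N, L, Q, F → queue [C, D, N, L, Q, F]
Visit C; enqueue J, H, O, I → queue [D, N, L, Q, F, J, H, O, I]
Visit D; enqueue E, K → queue [N, L, Q, F, J, H, O, I, E, K]
Visit N → queue [L, Q, F, J, H, O, I, E, K]
Visit L; enqueue A → queue [Q, F, J, H, O, I, E, K, A]
Visit Q → queue [F, J, H, O, I, E, K, A]
Visit F; enqueue M → queue [J, H, O, I, E, K, A, M]
Visit J; enqueue B → queue [H, O, I, E, K, A, M, B]
Visit H; enqueue G → queue [O, I, E, K, A, M, B, G]
Visit O → queue [I, E, K, A, M, B, G]
Visit I → queue [E, K, A, M, B, G]
Visit E → queue [K, A, M, B, G]
Visit K → queue [A, M, B, G]
Visit A → queue [M, B, G]
Visit M → queue [B, G]
Visit B → queue [G]
Visit G → queue []

P, C, D, N, L, Q, F, J, H, O, I, E, K, A, M, B, G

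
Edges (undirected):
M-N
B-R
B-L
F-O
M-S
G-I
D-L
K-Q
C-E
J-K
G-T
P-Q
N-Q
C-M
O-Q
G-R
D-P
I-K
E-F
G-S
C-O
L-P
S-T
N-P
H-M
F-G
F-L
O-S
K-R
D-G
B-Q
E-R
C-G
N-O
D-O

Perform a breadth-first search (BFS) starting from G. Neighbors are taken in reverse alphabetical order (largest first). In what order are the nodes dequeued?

Visit G; enqueue T, S, R, I, F, D, C → queue [T, S, R, I, F, D, C]
Visit T → queue [S, R, I, F, D, C]
Visit S; enqueue O, M → queue [R, I, F, D, C, O, M]
Visit R; enqueue K, E, B → queue [I, F, D, C, O, M, K, E, B]
Visit I → queue [F, D, C, O, M, K, E, B]
Visit F; enqueue L → queue [D, C, O, M, K, E, B, L]
Visit D; enqueue P → queue [C, O, M, K, E, B, L, P]
Visit C → queue [O, M, K, E, B, L, P]
Visit O; enqueue Q, N → queue [M, K, E, B, L, P, Q, N]
Visit M; enqueue H → queue [K, E, B, L, P, Q, N, H]
Visit K; enqueue J → queue [E, B, L, P, Q, N, H, J]
Visit E → queue [B, L, P, Q, N, H, J]
Visit B → queue [L, P, Q, N, H, J]
Visit L → queue [P, Q, N, H, J]
Visit P → queue [Q, N, H, J]
Visit Q → queue [N, H, J]
Visit N → queue [H, J]
Visit H → queue [J]
Visit J → queue []

G -> T -> S -> R -> I -> F -> D -> C -> O -> M -> K -> E -> B -> L -> P -> Q -> N -> H -> J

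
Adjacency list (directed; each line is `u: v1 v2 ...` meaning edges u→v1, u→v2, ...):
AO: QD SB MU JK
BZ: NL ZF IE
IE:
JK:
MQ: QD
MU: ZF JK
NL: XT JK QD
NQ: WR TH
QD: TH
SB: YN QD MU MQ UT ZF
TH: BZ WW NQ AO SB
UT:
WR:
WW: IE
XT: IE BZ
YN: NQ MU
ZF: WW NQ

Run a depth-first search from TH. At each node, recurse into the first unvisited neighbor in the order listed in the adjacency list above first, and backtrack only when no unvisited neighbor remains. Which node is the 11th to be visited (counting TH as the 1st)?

WR

Visit TH
TH → BZ
BZ → NL
NL → XT
XT → IE
NL → JK
NL → QD
BZ → ZF
ZF → WW
ZF → NQ
NQ → WR
TH → AO
AO → SB
SB → YN
YN → MU
SB → MQ
SB → UT

Visit order: TH, BZ, NL, XT, IE, JK, QD, ZF, WW, NQ, WR, AO, SB, YN, MU, MQ, UT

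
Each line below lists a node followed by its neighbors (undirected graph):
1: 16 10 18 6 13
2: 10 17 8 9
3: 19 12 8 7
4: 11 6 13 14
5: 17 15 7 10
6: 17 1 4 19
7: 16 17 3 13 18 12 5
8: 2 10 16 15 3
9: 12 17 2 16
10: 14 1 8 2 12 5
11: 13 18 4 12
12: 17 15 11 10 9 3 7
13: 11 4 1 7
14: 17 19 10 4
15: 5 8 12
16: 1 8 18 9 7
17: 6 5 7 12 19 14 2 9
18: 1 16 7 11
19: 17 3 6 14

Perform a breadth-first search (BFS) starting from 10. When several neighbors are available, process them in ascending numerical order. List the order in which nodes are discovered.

10, 1, 2, 5, 8, 12, 14, 6, 13, 16, 18, 9, 17, 7, 15, 3, 11, 4, 19

Visit 10; enqueue 1, 2, 5, 8, 12, 14 → queue [1, 2, 5, 8, 12, 14]
Visit 1; enqueue 6, 13, 16, 18 → queue [2, 5, 8, 12, 14, 6, 13, 16, 18]
Visit 2; enqueue 9, 17 → queue [5, 8, 12, 14, 6, 13, 16, 18, 9, 17]
Visit 5; enqueue 7, 15 → queue [8, 12, 14, 6, 13, 16, 18, 9, 17, 7, 15]
Visit 8; enqueue 3 → queue [12, 14, 6, 13, 16, 18, 9, 17, 7, 15, 3]
Visit 12; enqueue 11 → queue [14, 6, 13, 16, 18, 9, 17, 7, 15, 3, 11]
Visit 14; enqueue 4, 19 → queue [6, 13, 16, 18, 9, 17, 7, 15, 3, 11, 4, 19]
Visit 6 → queue [13, 16, 18, 9, 17, 7, 15, 3, 11, 4, 19]
Visit 13 → queue [16, 18, 9, 17, 7, 15, 3, 11, 4, 19]
Visit 16 → queue [18, 9, 17, 7, 15, 3, 11, 4, 19]
Visit 18 → queue [9, 17, 7, 15, 3, 11, 4, 19]
Visit 9 → queue [17, 7, 15, 3, 11, 4, 19]
Visit 17 → queue [7, 15, 3, 11, 4, 19]
Visit 7 → queue [15, 3, 11, 4, 19]
Visit 15 → queue [3, 11, 4, 19]
Visit 3 → queue [11, 4, 19]
Visit 11 → queue [4, 19]
Visit 4 → queue [19]
Visit 19 → queue []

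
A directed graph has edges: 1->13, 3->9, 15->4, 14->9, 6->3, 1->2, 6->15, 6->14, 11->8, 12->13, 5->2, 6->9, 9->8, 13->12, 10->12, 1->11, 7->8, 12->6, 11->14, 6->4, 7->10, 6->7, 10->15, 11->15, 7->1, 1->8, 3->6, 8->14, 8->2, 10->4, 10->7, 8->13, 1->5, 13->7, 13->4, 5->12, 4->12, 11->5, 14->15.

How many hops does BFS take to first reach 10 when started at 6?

2

Level 0: 6
Level 1: 3, 4, 7, 9, 14, 15
Level 2: 1, 8, 10, 12
Level 3: 2, 5, 11, 13
10 first appears at level 2.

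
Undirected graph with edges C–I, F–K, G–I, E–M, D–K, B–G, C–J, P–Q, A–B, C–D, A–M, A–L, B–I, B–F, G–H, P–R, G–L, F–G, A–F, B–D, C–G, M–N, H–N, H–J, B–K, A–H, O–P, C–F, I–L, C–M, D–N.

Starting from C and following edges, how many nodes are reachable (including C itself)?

BFS from C visits: C, D, F, G, I, J, M, B, K, N, A, H, L, E
Reachable nodes: 14 of 18 total.

14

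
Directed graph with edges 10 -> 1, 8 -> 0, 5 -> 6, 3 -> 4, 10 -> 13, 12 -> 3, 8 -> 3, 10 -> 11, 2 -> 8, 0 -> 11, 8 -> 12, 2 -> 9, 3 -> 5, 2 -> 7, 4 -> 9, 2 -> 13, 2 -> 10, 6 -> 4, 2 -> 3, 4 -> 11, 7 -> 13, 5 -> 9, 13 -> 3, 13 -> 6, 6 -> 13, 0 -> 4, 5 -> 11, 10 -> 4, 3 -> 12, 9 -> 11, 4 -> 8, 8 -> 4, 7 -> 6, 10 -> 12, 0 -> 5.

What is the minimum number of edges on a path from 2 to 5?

2

Level 0: 2
Level 1: 3, 7, 8, 9, 10, 13
Level 2: 0, 1, 4, 5, 6, 11, 12
5 first appears at level 2.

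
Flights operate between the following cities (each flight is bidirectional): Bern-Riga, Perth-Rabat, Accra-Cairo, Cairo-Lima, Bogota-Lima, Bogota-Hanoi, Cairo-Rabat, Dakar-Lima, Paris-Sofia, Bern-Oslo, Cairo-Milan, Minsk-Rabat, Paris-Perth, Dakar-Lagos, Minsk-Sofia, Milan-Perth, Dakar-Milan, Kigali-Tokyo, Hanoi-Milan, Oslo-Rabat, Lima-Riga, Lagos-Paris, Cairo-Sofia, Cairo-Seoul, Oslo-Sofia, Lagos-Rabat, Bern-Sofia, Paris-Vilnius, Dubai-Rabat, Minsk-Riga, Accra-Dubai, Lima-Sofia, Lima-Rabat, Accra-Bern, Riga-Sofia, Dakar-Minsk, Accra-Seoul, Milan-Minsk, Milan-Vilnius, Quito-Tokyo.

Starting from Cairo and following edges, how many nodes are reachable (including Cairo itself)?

BFS from Cairo visits: Cairo, Accra, Lima, Milan, Rabat, Seoul, Sofia, Bern, Dubai, Bogota, Dakar, Riga, Hanoi, Minsk, Perth, Vilnius, Lagos, Oslo, Paris
Reachable nodes: 19 of 22 total.

19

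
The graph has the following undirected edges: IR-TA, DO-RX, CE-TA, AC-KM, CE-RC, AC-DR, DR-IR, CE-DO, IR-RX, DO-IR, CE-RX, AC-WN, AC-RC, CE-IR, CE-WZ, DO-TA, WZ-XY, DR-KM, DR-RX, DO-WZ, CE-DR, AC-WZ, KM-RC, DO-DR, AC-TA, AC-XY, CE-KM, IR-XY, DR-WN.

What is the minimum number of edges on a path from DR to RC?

Level 0: DR
Level 1: AC, CE, DO, IR, KM, RX, WN
Level 2: RC, TA, WZ, XY
RC first appears at level 2.

2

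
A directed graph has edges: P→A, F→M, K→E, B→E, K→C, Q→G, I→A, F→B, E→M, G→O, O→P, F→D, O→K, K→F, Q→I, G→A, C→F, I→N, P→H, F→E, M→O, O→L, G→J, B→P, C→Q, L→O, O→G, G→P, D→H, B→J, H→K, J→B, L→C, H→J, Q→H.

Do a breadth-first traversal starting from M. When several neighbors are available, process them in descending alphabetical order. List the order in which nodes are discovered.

M, O, P, L, K, G, H, A, C, F, E, J, Q, D, B, I, N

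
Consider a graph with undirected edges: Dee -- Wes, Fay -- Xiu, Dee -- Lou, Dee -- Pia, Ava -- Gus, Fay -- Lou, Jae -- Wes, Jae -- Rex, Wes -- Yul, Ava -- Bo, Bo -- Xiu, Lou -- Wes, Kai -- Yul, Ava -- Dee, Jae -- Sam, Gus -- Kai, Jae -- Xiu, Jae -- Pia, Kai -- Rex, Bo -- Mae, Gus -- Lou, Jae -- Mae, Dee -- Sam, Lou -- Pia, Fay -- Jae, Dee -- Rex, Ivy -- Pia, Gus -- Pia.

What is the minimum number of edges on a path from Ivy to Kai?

3

Level 0: Ivy
Level 1: Pia
Level 2: Dee, Gus, Jae, Lou
Level 3: Ava, Fay, Kai, Mae, Rex, Sam, Wes, Xiu
Level 4: Bo, Yul
Kai first appears at level 3.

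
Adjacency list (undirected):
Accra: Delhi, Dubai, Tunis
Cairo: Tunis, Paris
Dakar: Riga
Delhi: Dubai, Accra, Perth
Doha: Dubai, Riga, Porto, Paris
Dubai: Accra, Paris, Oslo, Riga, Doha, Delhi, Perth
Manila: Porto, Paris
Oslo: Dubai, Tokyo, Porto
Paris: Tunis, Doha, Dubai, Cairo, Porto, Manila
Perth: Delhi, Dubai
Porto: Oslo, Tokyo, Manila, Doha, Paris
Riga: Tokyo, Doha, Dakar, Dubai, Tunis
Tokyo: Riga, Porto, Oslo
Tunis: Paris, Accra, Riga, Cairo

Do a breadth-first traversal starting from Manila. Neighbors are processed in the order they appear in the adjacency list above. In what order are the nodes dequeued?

Visit Manila; enqueue Porto, Paris → queue [Porto, Paris]
Visit Porto; enqueue Oslo, Tokyo, Doha → queue [Paris, Oslo, Tokyo, Doha]
Visit Paris; enqueue Tunis, Dubai, Cairo → queue [Oslo, Tokyo, Doha, Tunis, Dubai, Cairo]
Visit Oslo → queue [Tokyo, Doha, Tunis, Dubai, Cairo]
Visit Tokyo; enqueue Riga → queue [Doha, Tunis, Dubai, Cairo, Riga]
Visit Doha → queue [Tunis, Dubai, Cairo, Riga]
Visit Tunis; enqueue Accra → queue [Dubai, Cairo, Riga, Accra]
Visit Dubai; enqueue Delhi, Perth → queue [Cairo, Riga, Accra, Delhi, Perth]
Visit Cairo → queue [Riga, Accra, Delhi, Perth]
Visit Riga; enqueue Dakar → queue [Accra, Delhi, Perth, Dakar]
Visit Accra → queue [Delhi, Perth, Dakar]
Visit Delhi → queue [Perth, Dakar]
Visit Perth → queue [Dakar]
Visit Dakar → queue []

Manila, Porto, Paris, Oslo, Tokyo, Doha, Tunis, Dubai, Cairo, Riga, Accra, Delhi, Perth, Dakar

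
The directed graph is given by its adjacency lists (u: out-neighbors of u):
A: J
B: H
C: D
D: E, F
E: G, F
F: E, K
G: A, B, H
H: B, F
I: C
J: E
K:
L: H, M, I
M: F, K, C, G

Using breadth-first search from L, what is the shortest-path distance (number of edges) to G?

2

Level 0: L
Level 1: H, I, M
Level 2: B, C, F, G, K
Level 3: A, D, E
Level 4: J
G first appears at level 2.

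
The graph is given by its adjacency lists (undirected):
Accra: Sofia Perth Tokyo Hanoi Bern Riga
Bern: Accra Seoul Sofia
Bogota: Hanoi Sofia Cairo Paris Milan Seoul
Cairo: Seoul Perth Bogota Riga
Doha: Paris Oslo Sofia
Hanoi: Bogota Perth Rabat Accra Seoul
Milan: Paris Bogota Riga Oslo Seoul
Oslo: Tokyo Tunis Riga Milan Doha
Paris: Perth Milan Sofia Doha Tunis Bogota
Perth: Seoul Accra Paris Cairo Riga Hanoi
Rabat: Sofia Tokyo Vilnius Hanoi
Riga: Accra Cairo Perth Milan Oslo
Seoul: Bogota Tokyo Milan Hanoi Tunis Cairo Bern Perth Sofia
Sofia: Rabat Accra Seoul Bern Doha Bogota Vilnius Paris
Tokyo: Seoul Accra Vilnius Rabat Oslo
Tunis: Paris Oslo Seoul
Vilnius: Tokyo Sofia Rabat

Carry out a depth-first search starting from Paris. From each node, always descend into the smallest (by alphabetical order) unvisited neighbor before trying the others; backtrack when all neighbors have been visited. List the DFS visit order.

Paris -> Bogota -> Cairo -> Perth -> Accra -> Bern -> Seoul -> Hanoi -> Rabat -> Sofia -> Doha -> Oslo -> Milan -> Riga -> Tokyo -> Vilnius -> Tunis

Visit Paris
Paris → Bogota
Bogota → Cairo
Cairo → Perth
Perth → Accra
Accra → Bern
Bern → Seoul
Seoul → Hanoi
Hanoi → Rabat
Rabat → Sofia
Sofia → Doha
Doha → Oslo
Oslo → Milan
Milan → Riga
Oslo → Tokyo
Tokyo → Vilnius
Oslo → Tunis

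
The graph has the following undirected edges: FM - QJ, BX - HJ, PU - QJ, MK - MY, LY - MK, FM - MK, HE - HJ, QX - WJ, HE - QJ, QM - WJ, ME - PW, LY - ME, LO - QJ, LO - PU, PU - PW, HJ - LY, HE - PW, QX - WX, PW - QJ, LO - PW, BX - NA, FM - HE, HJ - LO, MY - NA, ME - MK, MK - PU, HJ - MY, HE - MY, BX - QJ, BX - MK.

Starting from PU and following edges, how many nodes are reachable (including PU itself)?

BFS from PU visits: PU, QJ, PW, MK, LO, HE, FM, BX, ME, MY, LY, HJ, NA
Reachable nodes: 13 of 17 total.

13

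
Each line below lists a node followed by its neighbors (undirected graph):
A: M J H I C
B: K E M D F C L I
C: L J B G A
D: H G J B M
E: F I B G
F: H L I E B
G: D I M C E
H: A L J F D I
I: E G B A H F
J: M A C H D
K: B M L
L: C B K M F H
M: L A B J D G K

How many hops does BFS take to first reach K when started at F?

2

Level 0: F
Level 1: B, E, H, I, L
Level 2: A, C, D, G, J, K, M
K first appears at level 2.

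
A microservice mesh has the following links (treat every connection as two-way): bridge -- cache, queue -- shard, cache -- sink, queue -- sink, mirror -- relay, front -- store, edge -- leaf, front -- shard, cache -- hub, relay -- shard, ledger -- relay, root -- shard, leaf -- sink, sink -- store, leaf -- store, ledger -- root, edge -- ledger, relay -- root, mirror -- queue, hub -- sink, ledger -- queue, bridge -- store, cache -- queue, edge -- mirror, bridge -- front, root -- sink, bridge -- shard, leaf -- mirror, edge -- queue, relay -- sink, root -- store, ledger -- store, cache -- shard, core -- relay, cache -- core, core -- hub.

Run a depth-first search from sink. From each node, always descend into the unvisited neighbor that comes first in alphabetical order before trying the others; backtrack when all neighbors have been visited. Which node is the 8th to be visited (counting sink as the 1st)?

leaf

Visit sink
sink → cache
cache → bridge
bridge → front
front → shard
shard → queue
queue → edge
edge → leaf
leaf → mirror
mirror → relay
relay → core
core → hub
relay → ledger
ledger → root
root → store

Visit order: sink, cache, bridge, front, shard, queue, edge, leaf, mirror, relay, core, hub, ledger, root, store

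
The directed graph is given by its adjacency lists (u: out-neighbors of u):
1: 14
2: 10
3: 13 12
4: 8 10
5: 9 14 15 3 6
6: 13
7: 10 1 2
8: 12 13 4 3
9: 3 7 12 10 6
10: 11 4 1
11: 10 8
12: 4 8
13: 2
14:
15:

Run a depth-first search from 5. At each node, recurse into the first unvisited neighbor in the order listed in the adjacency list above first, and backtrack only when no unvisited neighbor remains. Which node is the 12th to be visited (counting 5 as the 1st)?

Visit 5
5 → 9
9 → 3
3 → 13
13 → 2
2 → 10
10 → 11
11 → 8
8 → 12
12 → 4
10 → 1
1 → 14
9 → 7
9 → 6
5 → 15

Visit order: 5, 9, 3, 13, 2, 10, 11, 8, 12, 4, 1, 14, 7, 6, 15

14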